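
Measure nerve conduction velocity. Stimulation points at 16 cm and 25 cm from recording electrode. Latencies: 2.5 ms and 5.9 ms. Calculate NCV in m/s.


Distance = (25 - 16) / 100 = 0.09 m
dt = (5.9 - 2.5) / 1000 = 0.0034 s
NCV = dist / dt = 26.47 m/s


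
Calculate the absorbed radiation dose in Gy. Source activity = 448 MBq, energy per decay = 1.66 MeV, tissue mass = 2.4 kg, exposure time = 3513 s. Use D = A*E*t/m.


A = 448 MBq = 4.4800e+08 Bq
E = 1.66 MeV = 2.65932e-13 J
D = A*E*t/m = 4.4800e+08*2.65932e-13*3513/2.4
D = 0.1744 Gy


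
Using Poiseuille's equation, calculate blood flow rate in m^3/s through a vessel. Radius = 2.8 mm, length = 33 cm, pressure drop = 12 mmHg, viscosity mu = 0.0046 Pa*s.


Q = pi*r^4*dP / (8*mu*L)
r = 0.0028 m, L = 0.33 m
dP = 12 mmHg = 1599.864 Pa
Q = 2.5439e-05 m^3/s


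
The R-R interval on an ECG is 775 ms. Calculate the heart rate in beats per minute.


HR = 60 / RR_interval(s)
RR = 775 ms = 0.775 s
HR = 60 / 0.775 = 77.42 bpm


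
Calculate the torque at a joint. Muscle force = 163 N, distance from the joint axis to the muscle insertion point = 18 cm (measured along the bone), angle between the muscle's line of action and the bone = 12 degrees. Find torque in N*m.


Torque = F * d * sin(theta)   (moment arm = d*sin(theta))
d = 18 cm = 0.18 m
Torque = 163 * 0.18 * sin(12)
Torque = 6.1 N*m


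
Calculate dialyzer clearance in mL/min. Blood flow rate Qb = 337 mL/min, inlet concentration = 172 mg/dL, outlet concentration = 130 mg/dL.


K = Qb * (Cb_in - Cb_out) / Cb_in
K = 337 * (172 - 130) / 172
K = 82.29 mL/min


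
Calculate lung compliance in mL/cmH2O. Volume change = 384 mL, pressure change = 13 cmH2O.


C = dV / dP
C = 384 / 13
C = 29.54 mL/cmH2O


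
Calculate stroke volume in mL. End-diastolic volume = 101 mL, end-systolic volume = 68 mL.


SV = EDV - ESV
SV = 101 - 68
SV = 33 mL


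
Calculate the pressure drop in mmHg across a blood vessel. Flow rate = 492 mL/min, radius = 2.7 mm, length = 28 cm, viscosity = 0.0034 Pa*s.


dP = 8*mu*L*Q / (pi*r^4)
Q = 492 mL/min = 8.2e-06 m^3/s
dP = 374.055 Pa = 374.055 / 133.322 mmHg = 2.806 mmHg


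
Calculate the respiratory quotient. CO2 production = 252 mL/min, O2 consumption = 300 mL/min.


RQ = VCO2 / VO2
RQ = 252 / 300
RQ = 0.84


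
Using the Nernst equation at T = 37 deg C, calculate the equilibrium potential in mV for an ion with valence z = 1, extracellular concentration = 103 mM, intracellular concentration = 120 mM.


E = (RT/(zF)) * ln(C_out/C_in)
T = 37 + 273.15 = 310.15 K
E = (8.314 * 310.15 / (1 * 96485)) * ln(103/120)
E = -4.083 mV


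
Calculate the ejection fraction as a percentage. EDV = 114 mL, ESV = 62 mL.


SV = EDV - ESV = 114 - 62 = 52 mL
EF = SV/EDV * 100 = 52/114 * 100
EF = 45.61%


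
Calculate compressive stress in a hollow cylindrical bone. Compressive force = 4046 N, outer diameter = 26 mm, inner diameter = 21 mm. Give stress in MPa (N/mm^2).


A = pi*(r_o^2 - r_i^2)
r_o = 13 mm, r_i = 10.5 mm
A = 184.569 mm^2
sigma = F/A = 4046 / 184.569
sigma = 21.92 MPa


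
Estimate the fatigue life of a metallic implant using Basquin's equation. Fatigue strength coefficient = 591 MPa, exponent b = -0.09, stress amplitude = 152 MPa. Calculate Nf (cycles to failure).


sigma_a = sigma_f' * (2Nf)^b
2Nf = (sigma_a/sigma_f')^(1/b)
2Nf = (152/591)^(1/-0.09)
2Nf = 3570342.8
Nf = 1.7852e+06


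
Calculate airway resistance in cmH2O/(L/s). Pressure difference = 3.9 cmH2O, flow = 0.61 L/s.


R = dP / flow
R = 3.9 / 0.61
R = 6.393 cmH2O/(L/s)


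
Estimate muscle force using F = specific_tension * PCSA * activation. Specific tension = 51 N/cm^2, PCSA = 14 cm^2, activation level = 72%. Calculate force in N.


F = sigma * PCSA * activation
F = 51 * 14 * 0.72
F = 514.1 N


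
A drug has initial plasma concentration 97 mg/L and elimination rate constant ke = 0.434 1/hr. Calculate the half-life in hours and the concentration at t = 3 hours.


t_half = ln(2) / ke = 0.693147 / 0.434 = 1.597 hr
C(t) = C0 * exp(-ke*t) = 97 * exp(-0.434*3)
C(3) = 26.38 mg/L


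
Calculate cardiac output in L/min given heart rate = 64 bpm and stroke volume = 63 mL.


CO = HR * SV
CO = 64 * 63 / 1000
CO = 4.032 L/min


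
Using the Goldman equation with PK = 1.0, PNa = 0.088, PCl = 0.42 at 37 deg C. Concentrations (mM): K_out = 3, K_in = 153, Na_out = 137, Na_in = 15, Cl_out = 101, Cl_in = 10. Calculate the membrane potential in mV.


Vm = (RT/F)*ln((PK*Ko + PNa*Nao + PCl*Cli)/(PK*Ki + PNa*Nai + PCl*Clo))
Numer = 19.256, Denom = 196.74
Vm = -62.11 mV


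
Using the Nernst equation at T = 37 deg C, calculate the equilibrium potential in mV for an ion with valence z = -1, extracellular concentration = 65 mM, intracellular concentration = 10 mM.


E = (RT/(zF)) * ln(C_out/C_in)
T = 37 + 273.15 = 310.15 K
E = (8.314 * 310.15 / (-1 * 96485)) * ln(65/10)
E = -50.02 mV


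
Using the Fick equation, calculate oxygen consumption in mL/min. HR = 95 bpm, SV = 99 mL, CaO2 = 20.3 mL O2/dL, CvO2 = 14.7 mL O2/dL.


CO = HR*SV = 95*99/1000 = 9.405 L/min
a-v O2 diff = 20.3 - 14.7 = 5.6 mL/dL
VO2 = CO * (CaO2-CvO2) * 10 dL/L
VO2 = 9.405 * 5.6 * 10
VO2 = 526.7 mL/min


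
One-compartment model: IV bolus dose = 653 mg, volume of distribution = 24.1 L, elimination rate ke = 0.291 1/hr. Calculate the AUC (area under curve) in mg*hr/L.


C0 = Dose/Vd = 653/24.1 = 27.0954 mg/L
AUC = C0/ke = 27.0954/0.291
AUC = 93.11 mg*hr/L


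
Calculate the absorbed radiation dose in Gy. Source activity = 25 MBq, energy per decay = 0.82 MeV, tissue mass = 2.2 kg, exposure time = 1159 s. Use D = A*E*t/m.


A = 25 MBq = 2.5000e+07 Bq
E = 0.82 MeV = 1.31364e-13 J
D = A*E*t/m = 2.5000e+07*1.31364e-13*1159/2.2
D = 0.00173 Gy


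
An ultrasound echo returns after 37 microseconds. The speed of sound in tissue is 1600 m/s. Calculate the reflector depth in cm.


depth = c * t / 2
t = 37 us = 3.7000e-05 s
depth = 1600 * 3.7000e-05 / 2
depth = 0.0296 m = 2.96 cm


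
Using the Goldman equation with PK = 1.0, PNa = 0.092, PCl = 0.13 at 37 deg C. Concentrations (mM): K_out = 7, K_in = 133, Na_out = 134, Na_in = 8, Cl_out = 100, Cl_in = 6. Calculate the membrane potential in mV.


Vm = (RT/F)*ln((PK*Ko + PNa*Nao + PCl*Cli)/(PK*Ki + PNa*Nai + PCl*Clo))
Numer = 20.108, Denom = 146.736
Vm = -53.12 mV


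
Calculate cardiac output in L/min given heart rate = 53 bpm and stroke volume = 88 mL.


CO = HR * SV
CO = 53 * 88 / 1000
CO = 4.664 L/min


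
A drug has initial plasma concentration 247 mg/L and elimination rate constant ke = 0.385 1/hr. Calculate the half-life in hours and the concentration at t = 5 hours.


t_half = ln(2) / ke = 0.693147 / 0.385 = 1.8 hr
C(t) = C0 * exp(-ke*t) = 247 * exp(-0.385*5)
C(5) = 36.03 mg/L


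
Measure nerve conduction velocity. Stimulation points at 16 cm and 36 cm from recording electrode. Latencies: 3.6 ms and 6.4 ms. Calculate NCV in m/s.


Distance = (36 - 16) / 100 = 0.2 m
dt = (6.4 - 3.6) / 1000 = 0.0028 s
NCV = dist / dt = 71.43 m/s


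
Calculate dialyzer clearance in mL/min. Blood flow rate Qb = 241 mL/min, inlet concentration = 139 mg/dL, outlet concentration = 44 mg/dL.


K = Qb * (Cb_in - Cb_out) / Cb_in
K = 241 * (139 - 44) / 139
K = 164.7 mL/min


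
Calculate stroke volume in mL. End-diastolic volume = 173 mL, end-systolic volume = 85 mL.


SV = EDV - ESV
SV = 173 - 85
SV = 88 mL


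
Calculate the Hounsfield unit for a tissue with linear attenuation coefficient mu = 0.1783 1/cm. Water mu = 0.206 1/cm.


HU = ((mu_tissue - mu_water) / mu_water) * 1000
HU = ((0.1783 - 0.206) / 0.206) * 1000
HU = -134.5


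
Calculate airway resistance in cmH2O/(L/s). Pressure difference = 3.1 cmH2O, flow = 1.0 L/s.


R = dP / flow
R = 3.1 / 1.0
R = 3.1 cmH2O/(L/s)


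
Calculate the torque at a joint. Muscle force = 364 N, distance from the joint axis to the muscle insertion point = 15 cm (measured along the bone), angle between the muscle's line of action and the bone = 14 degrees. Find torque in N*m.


Torque = F * d * sin(theta)   (moment arm = d*sin(theta))
d = 15 cm = 0.15 m
Torque = 364 * 0.15 * sin(14)
Torque = 13.21 N*m


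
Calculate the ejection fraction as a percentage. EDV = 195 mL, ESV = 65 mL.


SV = EDV - ESV = 195 - 65 = 130 mL
EF = SV/EDV * 100 = 130/195 * 100
EF = 66.67%


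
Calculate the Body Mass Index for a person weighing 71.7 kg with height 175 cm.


BMI = weight / height^2
height = 175 cm = 1.75 m
BMI = 71.7 / 1.75^2
BMI = 23.41 kg/m^2


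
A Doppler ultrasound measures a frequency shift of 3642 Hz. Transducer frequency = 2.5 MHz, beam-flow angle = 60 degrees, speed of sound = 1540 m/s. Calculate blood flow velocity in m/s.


v = fd * c / (2 * f0 * cos(theta))
v = 3642 * 1540 / (2 * 2.5000e+06 * cos(60))
v = 2.243 m/s


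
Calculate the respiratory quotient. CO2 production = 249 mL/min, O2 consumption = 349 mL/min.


RQ = VCO2 / VO2
RQ = 249 / 349
RQ = 0.7135


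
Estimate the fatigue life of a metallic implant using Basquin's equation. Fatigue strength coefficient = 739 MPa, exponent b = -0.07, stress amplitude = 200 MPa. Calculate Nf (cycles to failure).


sigma_a = sigma_f' * (2Nf)^b
2Nf = (sigma_a/sigma_f')^(1/b)
2Nf = (200/739)^(1/-0.07)
2Nf = 1.2846291e+08
Nf = 6.4231e+07


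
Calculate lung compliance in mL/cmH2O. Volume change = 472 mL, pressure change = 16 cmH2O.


C = dV / dP
C = 472 / 16
C = 29.5 mL/cmH2O


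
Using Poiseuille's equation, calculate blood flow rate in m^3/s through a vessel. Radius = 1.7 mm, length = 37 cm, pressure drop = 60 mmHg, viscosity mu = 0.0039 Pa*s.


Q = pi*r^4*dP / (8*mu*L)
r = 0.0017 m, L = 0.37 m
dP = 60 mmHg = 7999.32 Pa
Q = 1.8182e-05 m^3/s


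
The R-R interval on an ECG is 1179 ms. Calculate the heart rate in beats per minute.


HR = 60 / RR_interval(s)
RR = 1179 ms = 1.179 s
HR = 60 / 1.179 = 50.89 bpm


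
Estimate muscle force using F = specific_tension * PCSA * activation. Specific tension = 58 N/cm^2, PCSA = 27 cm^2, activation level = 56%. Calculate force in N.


F = sigma * PCSA * activation
F = 58 * 27 * 0.56
F = 877 N


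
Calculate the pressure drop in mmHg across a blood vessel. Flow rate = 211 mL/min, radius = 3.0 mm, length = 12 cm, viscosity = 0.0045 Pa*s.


dP = 8*mu*L*Q / (pi*r^4)
Q = 211 mL/min = 3.51667e-06 m^3/s
dP = 59.7008 Pa = 59.7008 / 133.322 mmHg = 0.4478 mmHg


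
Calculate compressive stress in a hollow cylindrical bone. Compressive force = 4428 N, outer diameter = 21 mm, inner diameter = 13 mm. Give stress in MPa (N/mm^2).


A = pi*(r_o^2 - r_i^2)
r_o = 10.5 mm, r_i = 6.5 mm
A = 213.628 mm^2
sigma = F/A = 4428 / 213.628
sigma = 20.73 MPa


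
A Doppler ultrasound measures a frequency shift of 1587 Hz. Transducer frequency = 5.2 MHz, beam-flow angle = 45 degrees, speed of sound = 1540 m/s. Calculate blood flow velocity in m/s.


v = fd * c / (2 * f0 * cos(theta))
v = 1587 * 1540 / (2 * 5.2000e+06 * cos(45))
v = 0.3323 m/s


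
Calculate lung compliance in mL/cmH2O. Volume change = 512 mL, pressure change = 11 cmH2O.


C = dV / dP
C = 512 / 11
C = 46.55 mL/cmH2O


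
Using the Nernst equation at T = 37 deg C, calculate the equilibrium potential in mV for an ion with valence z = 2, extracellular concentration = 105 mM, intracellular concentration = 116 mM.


E = (RT/(zF)) * ln(C_out/C_in)
T = 37 + 273.15 = 310.15 K
E = (8.314 * 310.15 / (2 * 96485)) * ln(105/116)
E = -1.331 mV


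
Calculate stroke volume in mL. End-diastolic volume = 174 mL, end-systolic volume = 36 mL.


SV = EDV - ESV
SV = 174 - 36
SV = 138 mL


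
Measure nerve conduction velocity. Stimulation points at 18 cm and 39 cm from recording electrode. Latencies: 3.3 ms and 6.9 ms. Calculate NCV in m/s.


Distance = (39 - 18) / 100 = 0.21 m
dt = (6.9 - 3.3) / 1000 = 0.0036 s
NCV = dist / dt = 58.33 m/s


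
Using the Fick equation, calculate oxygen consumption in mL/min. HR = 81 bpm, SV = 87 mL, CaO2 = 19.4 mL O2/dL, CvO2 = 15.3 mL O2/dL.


CO = HR*SV = 81*87/1000 = 7.047 L/min
a-v O2 diff = 19.4 - 15.3 = 4.1 mL/dL
VO2 = CO * (CaO2-CvO2) * 10 dL/L
VO2 = 7.047 * 4.1 * 10
VO2 = 288.9 mL/min


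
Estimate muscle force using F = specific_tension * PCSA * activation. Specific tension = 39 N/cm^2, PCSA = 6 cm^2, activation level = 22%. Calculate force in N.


F = sigma * PCSA * activation
F = 39 * 6 * 0.22
F = 51.48 N


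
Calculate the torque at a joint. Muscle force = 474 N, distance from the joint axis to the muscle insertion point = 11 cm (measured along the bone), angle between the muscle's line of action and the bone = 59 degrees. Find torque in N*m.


Torque = F * d * sin(theta)   (moment arm = d*sin(theta))
d = 11 cm = 0.11 m
Torque = 474 * 0.11 * sin(59)
Torque = 44.69 N*m


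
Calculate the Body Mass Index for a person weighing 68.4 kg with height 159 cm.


BMI = weight / height^2
height = 159 cm = 1.59 m
BMI = 68.4 / 1.59^2
BMI = 27.06 kg/m^2


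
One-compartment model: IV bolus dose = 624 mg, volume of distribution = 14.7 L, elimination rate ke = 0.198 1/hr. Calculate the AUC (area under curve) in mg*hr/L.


C0 = Dose/Vd = 624/14.7 = 42.449 mg/L
AUC = C0/ke = 42.449/0.198
AUC = 214.4 mg*hr/L


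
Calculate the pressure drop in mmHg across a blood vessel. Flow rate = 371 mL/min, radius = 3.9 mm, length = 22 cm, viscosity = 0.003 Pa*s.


dP = 8*mu*L*Q / (pi*r^4)
Q = 371 mL/min = 6.18333e-06 m^3/s
dP = 44.9209 Pa = 44.9209 / 133.322 mmHg = 0.3369 mmHg


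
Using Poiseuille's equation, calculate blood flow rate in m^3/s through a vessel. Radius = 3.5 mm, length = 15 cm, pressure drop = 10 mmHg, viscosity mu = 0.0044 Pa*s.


Q = pi*r^4*dP / (8*mu*L)
r = 0.0035 m, L = 0.15 m
dP = 10 mmHg = 1333.22 Pa
Q = 1.1904e-04 m^3/s


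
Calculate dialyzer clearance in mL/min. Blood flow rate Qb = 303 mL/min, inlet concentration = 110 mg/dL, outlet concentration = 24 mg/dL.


K = Qb * (Cb_in - Cb_out) / Cb_in
K = 303 * (110 - 24) / 110
K = 236.9 mL/min


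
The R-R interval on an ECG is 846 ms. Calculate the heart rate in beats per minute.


HR = 60 / RR_interval(s)
RR = 846 ms = 0.846 s
HR = 60 / 0.846 = 70.92 bpm


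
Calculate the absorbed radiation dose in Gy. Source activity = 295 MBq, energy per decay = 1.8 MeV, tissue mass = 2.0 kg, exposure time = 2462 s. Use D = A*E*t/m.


A = 295 MBq = 2.9500e+08 Bq
E = 1.8 MeV = 2.8836e-13 J
D = A*E*t/m = 2.9500e+08*2.8836e-13*2462/2.0
D = 0.1047 Gy


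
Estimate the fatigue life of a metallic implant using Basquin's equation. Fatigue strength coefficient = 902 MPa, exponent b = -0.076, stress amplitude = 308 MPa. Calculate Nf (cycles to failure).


sigma_a = sigma_f' * (2Nf)^b
2Nf = (sigma_a/sigma_f')^(1/b)
2Nf = (308/902)^(1/-0.076)
2Nf = 1381046.1
Nf = 6.905e+05


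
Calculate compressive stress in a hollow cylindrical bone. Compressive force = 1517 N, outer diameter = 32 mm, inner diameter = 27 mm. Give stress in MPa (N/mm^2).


A = pi*(r_o^2 - r_i^2)
r_o = 16 mm, r_i = 13.5 mm
A = 231.692 mm^2
sigma = F/A = 1517 / 231.692
sigma = 6.547 MPa


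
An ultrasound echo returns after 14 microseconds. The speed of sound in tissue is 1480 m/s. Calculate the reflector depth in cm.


depth = c * t / 2
t = 14 us = 1.4000e-05 s
depth = 1480 * 1.4000e-05 / 2
depth = 0.01036 m = 1.036 cm


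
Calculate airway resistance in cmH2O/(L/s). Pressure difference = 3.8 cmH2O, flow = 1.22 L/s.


R = dP / flow
R = 3.8 / 1.22
R = 3.115 cmH2O/(L/s)


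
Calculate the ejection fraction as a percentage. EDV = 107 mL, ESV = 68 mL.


SV = EDV - ESV = 107 - 68 = 39 mL
EF = SV/EDV * 100 = 39/107 * 100
EF = 36.45%


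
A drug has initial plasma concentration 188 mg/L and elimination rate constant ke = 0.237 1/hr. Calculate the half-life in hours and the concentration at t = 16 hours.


t_half = ln(2) / ke = 0.693147 / 0.237 = 2.925 hr
C(t) = C0 * exp(-ke*t) = 188 * exp(-0.237*16)
C(16) = 4.239 mg/L


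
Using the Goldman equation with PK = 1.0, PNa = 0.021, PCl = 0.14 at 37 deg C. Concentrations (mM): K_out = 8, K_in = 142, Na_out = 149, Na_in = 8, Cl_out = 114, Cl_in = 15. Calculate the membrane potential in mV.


Vm = (RT/F)*ln((PK*Ko + PNa*Nao + PCl*Cli)/(PK*Ki + PNa*Nai + PCl*Clo))
Numer = 13.229, Denom = 158.128
Vm = -66.31 mV


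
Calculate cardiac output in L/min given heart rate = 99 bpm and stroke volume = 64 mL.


CO = HR * SV
CO = 99 * 64 / 1000
CO = 6.336 L/min


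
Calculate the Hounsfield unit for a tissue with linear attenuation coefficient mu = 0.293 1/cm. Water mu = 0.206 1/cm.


HU = ((mu_tissue - mu_water) / mu_water) * 1000
HU = ((0.293 - 0.206) / 0.206) * 1000
HU = 422.3


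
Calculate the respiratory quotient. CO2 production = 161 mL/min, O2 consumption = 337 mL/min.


RQ = VCO2 / VO2
RQ = 161 / 337
RQ = 0.4777


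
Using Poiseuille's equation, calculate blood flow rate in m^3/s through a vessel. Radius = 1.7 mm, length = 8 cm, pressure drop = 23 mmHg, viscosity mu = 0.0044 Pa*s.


Q = pi*r^4*dP / (8*mu*L)
r = 0.0017 m, L = 0.08 m
dP = 23 mmHg = 3066.406 Pa
Q = 2.8572e-05 m^3/s


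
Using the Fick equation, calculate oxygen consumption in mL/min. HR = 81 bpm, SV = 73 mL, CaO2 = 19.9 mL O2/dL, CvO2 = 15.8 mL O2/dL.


CO = HR*SV = 81*73/1000 = 5.913 L/min
a-v O2 diff = 19.9 - 15.8 = 4.1 mL/dL
VO2 = CO * (CaO2-CvO2) * 10 dL/L
VO2 = 5.913 * 4.1 * 10
VO2 = 242.4 mL/min


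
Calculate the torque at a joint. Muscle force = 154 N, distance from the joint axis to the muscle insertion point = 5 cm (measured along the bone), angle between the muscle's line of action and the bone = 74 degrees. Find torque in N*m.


Torque = F * d * sin(theta)   (moment arm = d*sin(theta))
d = 5 cm = 0.05 m
Torque = 154 * 0.05 * sin(74)
Torque = 7.402 N*m


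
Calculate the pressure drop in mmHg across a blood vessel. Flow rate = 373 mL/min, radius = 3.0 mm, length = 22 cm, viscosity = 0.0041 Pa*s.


dP = 8*mu*L*Q / (pi*r^4)
Q = 373 mL/min = 6.21667e-06 m^3/s
dP = 176.287 Pa = 176.287 / 133.322 mmHg = 1.322 mmHg


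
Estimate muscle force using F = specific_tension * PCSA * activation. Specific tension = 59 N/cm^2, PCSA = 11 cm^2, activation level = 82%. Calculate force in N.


F = sigma * PCSA * activation
F = 59 * 11 * 0.82
F = 532.2 N


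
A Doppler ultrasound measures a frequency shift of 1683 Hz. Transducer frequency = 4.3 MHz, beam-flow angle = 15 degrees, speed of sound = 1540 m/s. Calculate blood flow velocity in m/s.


v = fd * c / (2 * f0 * cos(theta))
v = 1683 * 1540 / (2 * 4.3000e+06 * cos(15))
v = 0.312 m/s


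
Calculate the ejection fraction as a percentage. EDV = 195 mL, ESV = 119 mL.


SV = EDV - ESV = 195 - 119 = 76 mL
EF = SV/EDV * 100 = 76/195 * 100
EF = 38.97%


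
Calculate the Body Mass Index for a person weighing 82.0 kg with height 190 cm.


BMI = weight / height^2
height = 190 cm = 1.9 m
BMI = 82.0 / 1.9^2
BMI = 22.71 kg/m^2


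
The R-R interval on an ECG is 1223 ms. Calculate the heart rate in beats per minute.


HR = 60 / RR_interval(s)
RR = 1223 ms = 1.223 s
HR = 60 / 1.223 = 49.06 bpm


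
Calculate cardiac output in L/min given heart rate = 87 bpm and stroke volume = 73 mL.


CO = HR * SV
CO = 87 * 73 / 1000
CO = 6.351 L/min


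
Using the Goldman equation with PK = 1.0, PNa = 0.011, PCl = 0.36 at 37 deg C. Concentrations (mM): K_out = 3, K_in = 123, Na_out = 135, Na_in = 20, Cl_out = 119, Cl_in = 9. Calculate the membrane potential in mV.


Vm = (RT/F)*ln((PK*Ko + PNa*Nao + PCl*Cli)/(PK*Ki + PNa*Nai + PCl*Clo))
Numer = 7.725, Denom = 166.06
Vm = -81.99 mV


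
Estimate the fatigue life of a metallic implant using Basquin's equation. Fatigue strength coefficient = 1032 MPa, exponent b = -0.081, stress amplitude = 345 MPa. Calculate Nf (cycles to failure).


sigma_a = sigma_f' * (2Nf)^b
2Nf = (sigma_a/sigma_f')^(1/b)
2Nf = (345/1032)^(1/-0.081)
2Nf = 749587.35
Nf = 3.748e+05


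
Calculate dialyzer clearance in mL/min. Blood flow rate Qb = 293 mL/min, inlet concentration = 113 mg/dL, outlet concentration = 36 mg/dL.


K = Qb * (Cb_in - Cb_out) / Cb_in
K = 293 * (113 - 36) / 113
K = 199.7 mL/min


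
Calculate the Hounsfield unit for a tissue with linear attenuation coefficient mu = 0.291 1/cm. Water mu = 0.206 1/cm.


HU = ((mu_tissue - mu_water) / mu_water) * 1000
HU = ((0.291 - 0.206) / 0.206) * 1000
HU = 412.6


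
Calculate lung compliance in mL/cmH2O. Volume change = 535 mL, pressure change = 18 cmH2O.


C = dV / dP
C = 535 / 18
C = 29.72 mL/cmH2O


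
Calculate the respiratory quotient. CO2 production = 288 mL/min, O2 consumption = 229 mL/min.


RQ = VCO2 / VO2
RQ = 288 / 229
RQ = 1.258


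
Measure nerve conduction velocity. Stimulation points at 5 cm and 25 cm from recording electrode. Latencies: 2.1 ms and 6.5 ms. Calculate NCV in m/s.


Distance = (25 - 5) / 100 = 0.2 m
dt = (6.5 - 2.1) / 1000 = 0.0044 s
NCV = dist / dt = 45.45 m/s


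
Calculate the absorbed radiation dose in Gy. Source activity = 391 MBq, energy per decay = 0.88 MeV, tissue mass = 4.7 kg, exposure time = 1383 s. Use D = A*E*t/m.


A = 391 MBq = 3.9100e+08 Bq
E = 0.88 MeV = 1.40976e-13 J
D = A*E*t/m = 3.9100e+08*1.40976e-13*1383/4.7
D = 0.01622 Gy


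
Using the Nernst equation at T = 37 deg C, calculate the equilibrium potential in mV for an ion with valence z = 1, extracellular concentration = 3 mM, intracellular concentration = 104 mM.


E = (RT/(zF)) * ln(C_out/C_in)
T = 37 + 273.15 = 310.15 K
E = (8.314 * 310.15 / (1 * 96485)) * ln(3/104)
E = -94.76 mV


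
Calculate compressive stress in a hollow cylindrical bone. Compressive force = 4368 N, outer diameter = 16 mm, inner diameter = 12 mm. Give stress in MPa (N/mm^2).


A = pi*(r_o^2 - r_i^2)
r_o = 8 mm, r_i = 6 mm
A = 87.9646 mm^2
sigma = F/A = 4368 / 87.9646
sigma = 49.66 MPa


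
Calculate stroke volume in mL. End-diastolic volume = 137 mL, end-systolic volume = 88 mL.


SV = EDV - ESV
SV = 137 - 88
SV = 49 mL


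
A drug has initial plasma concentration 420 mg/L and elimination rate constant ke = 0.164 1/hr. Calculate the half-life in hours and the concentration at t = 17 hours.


t_half = ln(2) / ke = 0.693147 / 0.164 = 4.227 hr
C(t) = C0 * exp(-ke*t) = 420 * exp(-0.164*17)
C(17) = 25.85 mg/L


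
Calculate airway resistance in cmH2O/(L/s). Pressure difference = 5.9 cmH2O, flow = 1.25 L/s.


R = dP / flow
R = 5.9 / 1.25
R = 4.72 cmH2O/(L/s)


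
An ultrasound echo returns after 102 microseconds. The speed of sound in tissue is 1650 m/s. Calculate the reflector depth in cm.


depth = c * t / 2
t = 102 us = 1.0200e-04 s
depth = 1650 * 1.0200e-04 / 2
depth = 0.08415 m = 8.415 cm


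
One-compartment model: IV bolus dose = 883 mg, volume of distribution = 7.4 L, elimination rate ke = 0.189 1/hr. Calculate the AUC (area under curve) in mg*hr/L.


C0 = Dose/Vd = 883/7.4 = 119.324 mg/L
AUC = C0/ke = 119.324/0.189
AUC = 631.3 mg*hr/L


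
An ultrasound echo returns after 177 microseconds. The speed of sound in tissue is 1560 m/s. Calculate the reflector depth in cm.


depth = c * t / 2
t = 177 us = 1.7700e-04 s
depth = 1560 * 1.7700e-04 / 2
depth = 0.13806 m = 13.806 cm


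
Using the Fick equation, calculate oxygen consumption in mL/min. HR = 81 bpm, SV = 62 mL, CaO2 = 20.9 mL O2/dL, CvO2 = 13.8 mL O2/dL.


CO = HR*SV = 81*62/1000 = 5.022 L/min
a-v O2 diff = 20.9 - 13.8 = 7.1 mL/dL
VO2 = CO * (CaO2-CvO2) * 10 dL/L
VO2 = 5.022 * 7.1 * 10
VO2 = 356.6 mL/min


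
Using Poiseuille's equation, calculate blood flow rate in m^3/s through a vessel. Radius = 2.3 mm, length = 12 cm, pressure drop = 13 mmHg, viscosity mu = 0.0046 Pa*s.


Q = pi*r^4*dP / (8*mu*L)
r = 0.0023 m, L = 0.12 m
dP = 13 mmHg = 1733.186 Pa
Q = 3.4505e-05 m^3/s


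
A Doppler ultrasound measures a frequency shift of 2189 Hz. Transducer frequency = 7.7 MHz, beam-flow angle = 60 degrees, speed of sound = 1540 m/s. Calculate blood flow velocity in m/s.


v = fd * c / (2 * f0 * cos(theta))
v = 2189 * 1540 / (2 * 7.7000e+06 * cos(60))
v = 0.4378 m/s


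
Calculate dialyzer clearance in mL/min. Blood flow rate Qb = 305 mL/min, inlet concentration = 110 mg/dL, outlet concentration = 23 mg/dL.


K = Qb * (Cb_in - Cb_out) / Cb_in
K = 305 * (110 - 23) / 110
K = 241.2 mL/min


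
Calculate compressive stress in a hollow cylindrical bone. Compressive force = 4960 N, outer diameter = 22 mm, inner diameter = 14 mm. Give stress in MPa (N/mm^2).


A = pi*(r_o^2 - r_i^2)
r_o = 11 mm, r_i = 7 mm
A = 226.195 mm^2
sigma = F/A = 4960 / 226.195
sigma = 21.93 MPa


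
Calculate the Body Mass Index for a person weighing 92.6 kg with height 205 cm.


BMI = weight / height^2
height = 205 cm = 2.05 m
BMI = 92.6 / 2.05^2
BMI = 22.03 kg/m^2


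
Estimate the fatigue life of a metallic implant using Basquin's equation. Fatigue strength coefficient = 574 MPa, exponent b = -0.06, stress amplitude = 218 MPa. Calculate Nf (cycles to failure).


sigma_a = sigma_f' * (2Nf)^b
2Nf = (sigma_a/sigma_f')^(1/b)
2Nf = (218/574)^(1/-0.06)
2Nf = 10176302
Nf = 5.0882e+06


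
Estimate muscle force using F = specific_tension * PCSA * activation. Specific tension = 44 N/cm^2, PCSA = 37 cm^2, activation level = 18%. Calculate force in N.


F = sigma * PCSA * activation
F = 44 * 37 * 0.18
F = 293 N


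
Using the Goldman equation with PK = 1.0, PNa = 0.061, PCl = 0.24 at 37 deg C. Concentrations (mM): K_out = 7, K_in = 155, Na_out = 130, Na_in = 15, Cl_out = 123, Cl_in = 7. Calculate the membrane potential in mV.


Vm = (RT/F)*ln((PK*Ko + PNa*Nao + PCl*Cli)/(PK*Ki + PNa*Nai + PCl*Clo))
Numer = 16.61, Denom = 185.435
Vm = -64.48 mV


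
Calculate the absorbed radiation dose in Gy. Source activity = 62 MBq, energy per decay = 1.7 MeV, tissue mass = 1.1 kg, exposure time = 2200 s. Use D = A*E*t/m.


A = 62 MBq = 6.2000e+07 Bq
E = 1.7 MeV = 2.7234e-13 J
D = A*E*t/m = 6.2000e+07*2.7234e-13*2200/1.1
D = 0.03377 Gy


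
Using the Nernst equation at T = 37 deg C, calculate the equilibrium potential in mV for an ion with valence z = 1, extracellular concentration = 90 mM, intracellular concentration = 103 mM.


E = (RT/(zF)) * ln(C_out/C_in)
T = 37 + 273.15 = 310.15 K
E = (8.314 * 310.15 / (1 * 96485)) * ln(90/103)
E = -3.606 mV


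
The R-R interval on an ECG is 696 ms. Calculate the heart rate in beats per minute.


HR = 60 / RR_interval(s)
RR = 696 ms = 0.696 s
HR = 60 / 0.696 = 86.21 bpm


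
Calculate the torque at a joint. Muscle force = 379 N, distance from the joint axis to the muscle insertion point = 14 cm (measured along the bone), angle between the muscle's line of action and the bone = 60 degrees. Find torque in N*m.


Torque = F * d * sin(theta)   (moment arm = d*sin(theta))
d = 14 cm = 0.14 m
Torque = 379 * 0.14 * sin(60)
Torque = 45.95 N*m


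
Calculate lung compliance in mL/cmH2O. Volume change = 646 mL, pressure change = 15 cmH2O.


C = dV / dP
C = 646 / 15
C = 43.07 mL/cmH2O


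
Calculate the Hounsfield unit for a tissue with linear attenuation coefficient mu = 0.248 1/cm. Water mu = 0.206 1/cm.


HU = ((mu_tissue - mu_water) / mu_water) * 1000
HU = ((0.248 - 0.206) / 0.206) * 1000
HU = 203.9


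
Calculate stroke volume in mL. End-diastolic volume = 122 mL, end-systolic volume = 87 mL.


SV = EDV - ESV
SV = 122 - 87
SV = 35 mL


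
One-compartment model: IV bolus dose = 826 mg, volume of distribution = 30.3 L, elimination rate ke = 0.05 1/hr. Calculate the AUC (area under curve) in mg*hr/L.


C0 = Dose/Vd = 826/30.3 = 27.2607 mg/L
AUC = C0/ke = 27.2607/0.05
AUC = 545.2 mg*hr/L


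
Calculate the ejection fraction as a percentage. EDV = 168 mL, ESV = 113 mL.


SV = EDV - ESV = 168 - 113 = 55 mL
EF = SV/EDV * 100 = 55/168 * 100
EF = 32.74%


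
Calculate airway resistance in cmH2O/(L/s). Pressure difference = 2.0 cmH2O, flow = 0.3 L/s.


R = dP / flow
R = 2.0 / 0.3
R = 6.667 cmH2O/(L/s)


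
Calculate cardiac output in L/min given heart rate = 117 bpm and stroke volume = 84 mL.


CO = HR * SV
CO = 117 * 84 / 1000
CO = 9.828 L/min


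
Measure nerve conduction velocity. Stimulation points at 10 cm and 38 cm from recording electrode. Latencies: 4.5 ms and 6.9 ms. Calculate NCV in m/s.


Distance = (38 - 10) / 100 = 0.28 m
dt = (6.9 - 4.5) / 1000 = 0.0024 s
NCV = dist / dt = 116.7 m/s


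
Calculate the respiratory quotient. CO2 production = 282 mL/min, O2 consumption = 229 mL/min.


RQ = VCO2 / VO2
RQ = 282 / 229
RQ = 1.231


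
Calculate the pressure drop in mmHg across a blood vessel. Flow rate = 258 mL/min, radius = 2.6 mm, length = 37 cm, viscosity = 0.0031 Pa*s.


dP = 8*mu*L*Q / (pi*r^4)
Q = 258 mL/min = 4.3e-06 m^3/s
dP = 274.839 Pa = 274.839 / 133.322 mmHg = 2.061 mmHg


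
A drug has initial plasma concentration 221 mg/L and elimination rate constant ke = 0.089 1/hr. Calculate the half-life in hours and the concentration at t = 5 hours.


t_half = ln(2) / ke = 0.693147 / 0.089 = 7.788 hr
C(t) = C0 * exp(-ke*t) = 221 * exp(-0.089*5)
C(5) = 141.6 mg/L


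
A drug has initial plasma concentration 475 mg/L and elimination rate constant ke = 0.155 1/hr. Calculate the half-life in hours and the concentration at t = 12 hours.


t_half = ln(2) / ke = 0.693147 / 0.155 = 4.472 hr
C(t) = C0 * exp(-ke*t) = 475 * exp(-0.155*12)
C(12) = 73.94 mg/L


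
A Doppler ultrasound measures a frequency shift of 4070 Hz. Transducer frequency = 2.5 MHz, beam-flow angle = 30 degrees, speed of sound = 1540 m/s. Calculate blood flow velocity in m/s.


v = fd * c / (2 * f0 * cos(theta))
v = 4070 * 1540 / (2 * 2.5000e+06 * cos(30))
v = 1.447 m/s


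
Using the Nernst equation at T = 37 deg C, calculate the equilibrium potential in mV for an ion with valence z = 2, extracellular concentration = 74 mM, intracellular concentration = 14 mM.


E = (RT/(zF)) * ln(C_out/C_in)
T = 37 + 273.15 = 310.15 K
E = (8.314 * 310.15 / (2 * 96485)) * ln(74/14)
E = 22.25 mV


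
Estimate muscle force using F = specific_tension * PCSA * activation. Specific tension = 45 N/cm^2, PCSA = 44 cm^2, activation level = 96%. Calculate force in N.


F = sigma * PCSA * activation
F = 45 * 44 * 0.96
F = 1901 N


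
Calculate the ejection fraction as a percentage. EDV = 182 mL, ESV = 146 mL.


SV = EDV - ESV = 182 - 146 = 36 mL
EF = SV/EDV * 100 = 36/182 * 100
EF = 19.78%


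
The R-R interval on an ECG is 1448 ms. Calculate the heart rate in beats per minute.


HR = 60 / RR_interval(s)
RR = 1448 ms = 1.448 s
HR = 60 / 1.448 = 41.44 bpm


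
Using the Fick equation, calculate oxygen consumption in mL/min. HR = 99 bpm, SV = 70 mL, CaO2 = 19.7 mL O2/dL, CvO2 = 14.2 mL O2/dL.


CO = HR*SV = 99*70/1000 = 6.93 L/min
a-v O2 diff = 19.7 - 14.2 = 5.5 mL/dL
VO2 = CO * (CaO2-CvO2) * 10 dL/L
VO2 = 6.93 * 5.5 * 10
VO2 = 381.1 mL/min


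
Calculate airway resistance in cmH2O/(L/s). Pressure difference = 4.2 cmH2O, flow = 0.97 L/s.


R = dP / flow
R = 4.2 / 0.97
R = 4.33 cmH2O/(L/s)


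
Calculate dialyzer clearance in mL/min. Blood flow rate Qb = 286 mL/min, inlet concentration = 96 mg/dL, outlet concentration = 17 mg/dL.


K = Qb * (Cb_in - Cb_out) / Cb_in
K = 286 * (96 - 17) / 96
K = 235.4 mL/min


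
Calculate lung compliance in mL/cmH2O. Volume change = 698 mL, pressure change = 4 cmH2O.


C = dV / dP
C = 698 / 4
C = 174.5 mL/cmH2O


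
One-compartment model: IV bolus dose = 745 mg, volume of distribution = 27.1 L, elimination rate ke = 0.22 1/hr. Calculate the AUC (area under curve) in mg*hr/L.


C0 = Dose/Vd = 745/27.1 = 27.4908 mg/L
AUC = C0/ke = 27.4908/0.22
AUC = 125 mg*hr/L


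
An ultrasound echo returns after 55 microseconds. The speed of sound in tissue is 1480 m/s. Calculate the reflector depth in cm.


depth = c * t / 2
t = 55 us = 5.5000e-05 s
depth = 1480 * 5.5000e-05 / 2
depth = 0.0407 m = 4.07 cm


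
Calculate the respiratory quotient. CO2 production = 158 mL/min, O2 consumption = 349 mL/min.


RQ = VCO2 / VO2
RQ = 158 / 349
RQ = 0.4527


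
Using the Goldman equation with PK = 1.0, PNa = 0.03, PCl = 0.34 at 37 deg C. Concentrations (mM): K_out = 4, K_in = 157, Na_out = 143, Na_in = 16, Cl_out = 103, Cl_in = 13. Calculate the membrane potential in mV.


Vm = (RT/F)*ln((PK*Ko + PNa*Nao + PCl*Cli)/(PK*Ki + PNa*Nai + PCl*Clo))
Numer = 12.71, Denom = 192.5
Vm = -72.63 mV


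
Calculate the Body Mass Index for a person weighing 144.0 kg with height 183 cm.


BMI = weight / height^2
height = 183 cm = 1.83 m
BMI = 144.0 / 1.83^2
BMI = 43 kg/m^2


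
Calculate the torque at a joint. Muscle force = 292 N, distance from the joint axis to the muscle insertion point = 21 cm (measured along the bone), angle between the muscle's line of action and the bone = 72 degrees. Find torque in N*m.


Torque = F * d * sin(theta)   (moment arm = d*sin(theta))
d = 21 cm = 0.21 m
Torque = 292 * 0.21 * sin(72)
Torque = 58.32 N*m


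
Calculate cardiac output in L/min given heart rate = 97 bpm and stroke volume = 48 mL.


CO = HR * SV
CO = 97 * 48 / 1000
CO = 4.656 L/min


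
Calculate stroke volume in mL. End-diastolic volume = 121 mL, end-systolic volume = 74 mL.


SV = EDV - ESV
SV = 121 - 74
SV = 47 mL


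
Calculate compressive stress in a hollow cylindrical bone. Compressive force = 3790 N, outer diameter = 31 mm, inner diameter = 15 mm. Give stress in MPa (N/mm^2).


A = pi*(r_o^2 - r_i^2)
r_o = 15.5 mm, r_i = 7.5 mm
A = 578.053 mm^2
sigma = F/A = 3790 / 578.053
sigma = 6.556 MPa


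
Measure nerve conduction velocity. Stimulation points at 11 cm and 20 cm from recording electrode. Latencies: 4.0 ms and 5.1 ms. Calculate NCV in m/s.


Distance = (20 - 11) / 100 = 0.09 m
dt = (5.1 - 4.0) / 1000 = 0.0011 s
NCV = dist / dt = 81.82 m/s


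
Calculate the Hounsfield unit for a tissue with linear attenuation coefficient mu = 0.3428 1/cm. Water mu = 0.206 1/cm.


HU = ((mu_tissue - mu_water) / mu_water) * 1000
HU = ((0.3428 - 0.206) / 0.206) * 1000
HU = 664.1


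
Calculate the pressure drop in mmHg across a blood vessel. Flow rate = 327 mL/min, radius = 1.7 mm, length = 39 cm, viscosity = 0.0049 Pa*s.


dP = 8*mu*L*Q / (pi*r^4)
Q = 327 mL/min = 5.45e-06 m^3/s
dP = 3175.42 Pa = 3175.42 / 133.322 mmHg = 23.82 mmHg


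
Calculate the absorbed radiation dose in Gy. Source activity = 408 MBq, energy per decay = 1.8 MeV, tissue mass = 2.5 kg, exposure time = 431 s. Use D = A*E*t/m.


A = 408 MBq = 4.0800e+08 Bq
E = 1.8 MeV = 2.8836e-13 J
D = A*E*t/m = 4.0800e+08*2.8836e-13*431/2.5
D = 0.02028 Gy


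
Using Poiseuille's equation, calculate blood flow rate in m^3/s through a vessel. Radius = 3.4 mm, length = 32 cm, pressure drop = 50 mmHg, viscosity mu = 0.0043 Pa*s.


Q = pi*r^4*dP / (8*mu*L)
r = 0.0034 m, L = 0.32 m
dP = 50 mmHg = 6666.1 Pa
Q = 2.5423e-04 m^3/s


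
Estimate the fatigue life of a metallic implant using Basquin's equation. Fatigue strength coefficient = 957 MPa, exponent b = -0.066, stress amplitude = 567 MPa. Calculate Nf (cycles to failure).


sigma_a = sigma_f' * (2Nf)^b
2Nf = (sigma_a/sigma_f')^(1/b)
2Nf = (567/957)^(1/-0.066)
2Nf = 2782.127
Nf = 1391


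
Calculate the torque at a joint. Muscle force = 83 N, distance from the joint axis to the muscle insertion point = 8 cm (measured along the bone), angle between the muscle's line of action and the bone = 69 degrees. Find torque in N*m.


Torque = F * d * sin(theta)   (moment arm = d*sin(theta))
d = 8 cm = 0.08 m
Torque = 83 * 0.08 * sin(69)
Torque = 6.199 N*m


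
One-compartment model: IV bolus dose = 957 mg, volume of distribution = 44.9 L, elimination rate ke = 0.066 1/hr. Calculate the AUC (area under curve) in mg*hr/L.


C0 = Dose/Vd = 957/44.9 = 21.314 mg/L
AUC = C0/ke = 21.314/0.066
AUC = 322.9 mg*hr/L


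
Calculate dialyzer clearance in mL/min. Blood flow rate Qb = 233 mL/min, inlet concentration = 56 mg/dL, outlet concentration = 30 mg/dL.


K = Qb * (Cb_in - Cb_out) / Cb_in
K = 233 * (56 - 30) / 56
K = 108.2 mL/min


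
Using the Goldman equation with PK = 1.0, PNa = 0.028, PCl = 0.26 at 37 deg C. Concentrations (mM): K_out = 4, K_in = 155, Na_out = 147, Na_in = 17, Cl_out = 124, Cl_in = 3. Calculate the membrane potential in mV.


Vm = (RT/F)*ln((PK*Ko + PNa*Nao + PCl*Cli)/(PK*Ki + PNa*Nai + PCl*Clo))
Numer = 8.896, Denom = 187.716
Vm = -81.49 mV


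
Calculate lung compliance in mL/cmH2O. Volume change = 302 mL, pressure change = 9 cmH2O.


C = dV / dP
C = 302 / 9
C = 33.56 mL/cmH2O


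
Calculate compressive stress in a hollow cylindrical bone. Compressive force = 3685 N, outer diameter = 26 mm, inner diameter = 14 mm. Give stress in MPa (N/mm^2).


A = pi*(r_o^2 - r_i^2)
r_o = 13 mm, r_i = 7 mm
A = 376.991 mm^2
sigma = F/A = 3685 / 376.991
sigma = 9.775 MPa


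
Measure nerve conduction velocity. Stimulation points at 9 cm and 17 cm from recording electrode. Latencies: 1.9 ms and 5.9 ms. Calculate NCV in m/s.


Distance = (17 - 9) / 100 = 0.08 m
dt = (5.9 - 1.9) / 1000 = 0.004 s
NCV = dist / dt = 20 m/s


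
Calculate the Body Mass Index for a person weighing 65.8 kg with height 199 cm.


BMI = weight / height^2
height = 199 cm = 1.99 m
BMI = 65.8 / 1.99^2
BMI = 16.62 kg/m^2


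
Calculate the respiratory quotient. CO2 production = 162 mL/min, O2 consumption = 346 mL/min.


RQ = VCO2 / VO2
RQ = 162 / 346
RQ = 0.4682


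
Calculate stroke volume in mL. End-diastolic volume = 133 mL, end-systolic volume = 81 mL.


SV = EDV - ESV
SV = 133 - 81
SV = 52 mL


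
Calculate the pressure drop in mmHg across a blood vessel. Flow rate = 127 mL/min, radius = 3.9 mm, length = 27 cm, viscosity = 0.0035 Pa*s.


dP = 8*mu*L*Q / (pi*r^4)
Q = 127 mL/min = 2.11667e-06 m^3/s
dP = 22.0174 Pa = 22.0174 / 133.322 mmHg = 0.1651 mmHg


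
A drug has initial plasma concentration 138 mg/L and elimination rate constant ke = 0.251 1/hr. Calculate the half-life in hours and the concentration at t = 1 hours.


t_half = ln(2) / ke = 0.693147 / 0.251 = 2.762 hr
C(t) = C0 * exp(-ke*t) = 138 * exp(-0.251*1)
C(1) = 107.4 mg/L


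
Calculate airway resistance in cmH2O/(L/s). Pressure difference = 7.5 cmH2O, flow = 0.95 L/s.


R = dP / flow
R = 7.5 / 0.95
R = 7.895 cmH2O/(L/s)


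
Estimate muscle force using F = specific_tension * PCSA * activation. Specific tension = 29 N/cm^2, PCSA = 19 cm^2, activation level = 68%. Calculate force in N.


F = sigma * PCSA * activation
F = 29 * 19 * 0.68
F = 374.7 N


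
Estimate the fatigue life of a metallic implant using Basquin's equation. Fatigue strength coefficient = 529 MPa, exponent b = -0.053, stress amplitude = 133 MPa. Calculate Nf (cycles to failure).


sigma_a = sigma_f' * (2Nf)^b
2Nf = (sigma_a/sigma_f')^(1/b)
2Nf = (133/529)^(1/-0.053)
2Nf = 2.0572336e+11
Nf = 1.0286e+11


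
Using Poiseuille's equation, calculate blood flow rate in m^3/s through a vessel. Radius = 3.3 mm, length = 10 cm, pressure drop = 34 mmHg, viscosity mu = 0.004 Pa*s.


Q = pi*r^4*dP / (8*mu*L)
r = 0.0033 m, L = 0.1 m
dP = 34 mmHg = 4532.948 Pa
Q = 5.2776e-04 m^3/s


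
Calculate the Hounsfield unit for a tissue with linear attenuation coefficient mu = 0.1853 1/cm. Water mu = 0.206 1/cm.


HU = ((mu_tissue - mu_water) / mu_water) * 1000
HU = ((0.1853 - 0.206) / 0.206) * 1000
HU = -100.5


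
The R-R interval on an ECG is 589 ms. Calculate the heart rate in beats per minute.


HR = 60 / RR_interval(s)
RR = 589 ms = 0.589 s
HR = 60 / 0.589 = 101.9 bpm


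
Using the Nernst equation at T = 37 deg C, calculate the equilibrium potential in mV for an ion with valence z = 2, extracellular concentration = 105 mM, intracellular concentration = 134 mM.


E = (RT/(zF)) * ln(C_out/C_in)
T = 37 + 273.15 = 310.15 K
E = (8.314 * 310.15 / (2 * 96485)) * ln(105/134)
E = -3.259 mV
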